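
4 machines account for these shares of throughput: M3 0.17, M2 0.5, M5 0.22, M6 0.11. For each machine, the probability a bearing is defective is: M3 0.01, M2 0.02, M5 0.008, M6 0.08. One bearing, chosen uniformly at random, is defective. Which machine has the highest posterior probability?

M2

Unnormalized posteriors (prior × likelihood):
  M3: 0.17 × 0.01 = 0.0017
  M2: 0.5 × 0.02 = 0.01
  M5: 0.22 × 0.008 = 0.00176
  M6: 0.11 × 0.08 = 0.0088
Sum = 0.02226.
Largest term belongs to M2, so M2 is most probable.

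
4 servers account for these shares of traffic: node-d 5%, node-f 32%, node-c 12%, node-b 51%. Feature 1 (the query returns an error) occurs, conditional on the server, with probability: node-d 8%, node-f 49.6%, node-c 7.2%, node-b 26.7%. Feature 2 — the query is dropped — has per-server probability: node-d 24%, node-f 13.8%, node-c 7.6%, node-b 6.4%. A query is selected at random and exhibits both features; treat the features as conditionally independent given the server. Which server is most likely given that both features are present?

node-f

Unnormalized posteriors (prior × likelihood):
  node-d: 0.05 × 0.08 × 0.24 = 0.00096
  node-f: 0.32 × 0.496 × 0.138 = 0.02190336
  node-c: 0.12 × 0.072 × 0.076 = 0.00065664
  node-b: 0.51 × 0.267 × 0.064 = 0.00871488
Total = 0.03223488.
Largest term belongs to node-f, so node-f is most probable.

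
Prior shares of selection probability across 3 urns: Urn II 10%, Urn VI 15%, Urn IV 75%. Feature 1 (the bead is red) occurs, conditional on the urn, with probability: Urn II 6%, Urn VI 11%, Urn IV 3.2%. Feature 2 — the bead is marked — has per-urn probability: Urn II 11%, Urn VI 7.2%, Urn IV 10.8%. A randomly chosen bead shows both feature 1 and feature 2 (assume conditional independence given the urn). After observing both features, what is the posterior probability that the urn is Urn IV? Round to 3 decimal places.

0.584

Prior × likelihood for each hypothesis:
  Urn II: 0.1 × 0.06 × 0.11 = 0.00066
  Urn VI: 0.15 × 0.11 × 0.072 = 0.001188
  Urn IV: 0.75 × 0.032 × 0.108 = 0.002592
Normalizing constant = 0.00444.
P(Urn IV | evidence) = 0.002592 / 0.00444 ≈ 0.584.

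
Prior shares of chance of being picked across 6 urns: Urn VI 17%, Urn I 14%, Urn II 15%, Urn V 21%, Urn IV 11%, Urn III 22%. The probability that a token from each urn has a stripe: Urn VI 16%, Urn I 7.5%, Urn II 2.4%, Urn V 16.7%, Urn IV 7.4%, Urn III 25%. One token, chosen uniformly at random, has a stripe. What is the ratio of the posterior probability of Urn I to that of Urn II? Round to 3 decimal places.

2.917

Compute prior × likelihood for every hypothesis:
  Urn VI: 0.17 × 0.16 = 0.0272
  Urn I: 0.14 × 0.075 = 0.0105
  Urn II: 0.15 × 0.024 = 0.0036
  Urn V: 0.21 × 0.167 = 0.03507
  Urn IV: 0.11 × 0.074 = 0.00814
  Urn III: 0.22 × 0.25 = 0.055
Total = 0.13951.
The ratio is 0.0105 / 0.0036 (the normalizer cancels) = 2.917.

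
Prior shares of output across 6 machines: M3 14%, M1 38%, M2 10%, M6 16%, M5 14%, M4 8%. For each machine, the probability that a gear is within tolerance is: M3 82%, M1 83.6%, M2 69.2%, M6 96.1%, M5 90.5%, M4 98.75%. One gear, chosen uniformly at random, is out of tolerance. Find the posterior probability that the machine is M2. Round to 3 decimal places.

Taking complements, P(oversize | each) = M3 0.18, M1 0.164, M2 0.308, M6 0.039, M5 0.095, M4 0.0125.
Compute prior × likelihood for every hypothesis:
  M3: 0.14 × 0.18 = 0.0252
  M1: 0.38 × 0.164 = 0.06232
  M2: 0.1 × 0.308 = 0.0308
  M6: 0.16 × 0.039 = 0.00624
  M5: 0.14 × 0.095 = 0.0133
  M4: 0.08 × 0.0125 = 0.001
Sum = 0.13886.
P(M2 | evidence) = 0.0308 / 0.13886 ≈ 0.222.

0.222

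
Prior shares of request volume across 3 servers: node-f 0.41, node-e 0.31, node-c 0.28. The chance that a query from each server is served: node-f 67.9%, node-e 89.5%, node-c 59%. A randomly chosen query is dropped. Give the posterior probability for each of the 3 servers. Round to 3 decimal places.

node-f 0.472, node-e 0.117, node-c 0.412

Taking complements, P(dropped | each) = node-f 0.321, node-e 0.105, node-c 0.41.
By Bayes' rule, posterior ∝ prior × likelihood:
  node-f: 0.41 × 0.321 = 0.13161
  node-e: 0.31 × 0.105 = 0.03255
  node-c: 0.28 × 0.41 = 0.1148
Normalizing constant = 0.27896.
P(node-f | dropped) = 0.13161/0.27896 ≈ 0.472
P(node-e | dropped) = 0.03255/0.27896 ≈ 0.117
P(node-c | dropped) = 0.1148/0.27896 ≈ 0.412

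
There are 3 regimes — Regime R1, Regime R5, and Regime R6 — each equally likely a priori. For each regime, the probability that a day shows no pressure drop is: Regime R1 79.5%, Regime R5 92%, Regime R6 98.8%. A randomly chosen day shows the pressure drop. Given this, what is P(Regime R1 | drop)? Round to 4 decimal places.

0.6902

Taking complements, P(drop | each) = Regime R1 0.205, Regime R5 0.08, Regime R6 0.012.
With a uniform prior (1/3 each), posterior ∝ likelihood:
  Regime R1: 0.205
  Regime R5: 0.08
  Regime R6: 0.012
Sum = 0.297.
P(Regime R1 | evidence) = 0.205 / 0.297 ≈ 0.6902.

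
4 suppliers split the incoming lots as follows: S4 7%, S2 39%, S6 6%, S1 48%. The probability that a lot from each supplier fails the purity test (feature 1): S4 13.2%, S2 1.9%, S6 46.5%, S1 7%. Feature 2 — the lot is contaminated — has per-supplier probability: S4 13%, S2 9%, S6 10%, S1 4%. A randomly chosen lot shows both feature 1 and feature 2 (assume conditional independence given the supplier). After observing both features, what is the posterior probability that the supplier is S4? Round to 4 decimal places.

Unnormalized posteriors (prior × likelihood):
  S4: 0.07 × 0.132 × 0.13 = 0.0012012
  S2: 0.39 × 0.019 × 0.09 = 0.0006669
  S6: 0.06 × 0.465 × 0.1 = 0.00279
  S1: 0.48 × 0.07 × 0.04 = 0.001344
Sum = 0.0060021.
P(S4 | evidence) = 0.0012012 / 0.0060021 ≈ 0.2001.

0.2001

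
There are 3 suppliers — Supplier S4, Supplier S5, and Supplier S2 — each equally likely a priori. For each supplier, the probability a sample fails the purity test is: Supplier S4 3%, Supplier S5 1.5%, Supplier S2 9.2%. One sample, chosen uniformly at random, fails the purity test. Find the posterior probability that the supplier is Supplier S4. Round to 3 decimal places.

With a uniform prior (1/3 each), posterior ∝ likelihood:
  Supplier S4: 0.03
  Supplier S5: 0.015
  Supplier S2: 0.092
Normalizing constant = 0.137.
P(Supplier S4 | evidence) = 0.03 / 0.137 ≈ 0.219.

0.219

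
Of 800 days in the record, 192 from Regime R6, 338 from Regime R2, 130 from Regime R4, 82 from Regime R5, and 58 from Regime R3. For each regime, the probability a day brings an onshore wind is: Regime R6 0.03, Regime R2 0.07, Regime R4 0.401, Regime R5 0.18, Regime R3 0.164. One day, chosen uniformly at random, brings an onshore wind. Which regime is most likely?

Regime R4

Prior × likelihood for each hypothesis:
  Regime R6: 0.24 × 0.03 = 0.0072
  Regime R2: 0.4225 × 0.07 = 0.029575
  Regime R4: 0.1625 × 0.401 = 0.0651625
  Regime R5: 0.1025 × 0.18 = 0.01845
  Regime R3: 0.0725 × 0.164 = 0.01189
Normalizing constant = 0.1322775.
Largest term belongs to Regime R4, so Regime R4 is most probable.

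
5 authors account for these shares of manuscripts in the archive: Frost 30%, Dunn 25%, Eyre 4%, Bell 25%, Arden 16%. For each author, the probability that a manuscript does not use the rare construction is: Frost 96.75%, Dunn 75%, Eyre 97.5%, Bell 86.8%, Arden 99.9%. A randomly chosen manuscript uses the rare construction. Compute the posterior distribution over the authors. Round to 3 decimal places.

Frost 0.092, Dunn 0.587, Eyre 0.009, Bell 0.310, Arden 0.002

Taking complements, P(rare-form | each) = Frost 0.0325, Dunn 0.25, Eyre 0.025, Bell 0.132, Arden 0.001.
Unnormalized posteriors (prior × likelihood):
  Frost: 0.3 × 0.0325 = 0.00975
  Dunn: 0.25 × 0.25 = 0.0625
  Eyre: 0.04 × 0.025 = 0.001
  Bell: 0.25 × 0.132 = 0.033
  Arden: 0.16 × 0.001 = 0.00016
Total = 0.10641.
P(Frost | rare-form) = 0.00975/0.10641 ≈ 0.092
P(Dunn | rare-form) = 0.0625/0.10641 ≈ 0.587
P(Eyre | rare-form) = 0.001/0.10641 ≈ 0.009
P(Bell | rare-form) = 0.033/0.10641 ≈ 0.310
P(Arden | rare-form) = 0.00016/0.10641 ≈ 0.002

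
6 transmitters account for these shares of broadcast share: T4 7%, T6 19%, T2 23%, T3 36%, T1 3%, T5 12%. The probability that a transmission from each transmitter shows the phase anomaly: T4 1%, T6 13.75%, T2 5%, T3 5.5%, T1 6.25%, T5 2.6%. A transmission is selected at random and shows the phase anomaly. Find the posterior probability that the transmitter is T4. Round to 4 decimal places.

Compute prior × likelihood for every hypothesis:
  T4: 0.07 × 0.01 = 0.0007
  T6: 0.19 × 0.1375 = 0.026125
  T2: 0.23 × 0.05 = 0.0115
  T3: 0.36 × 0.055 = 0.0198
  T1: 0.03 × 0.0625 = 0.001875
  T5: 0.12 × 0.026 = 0.00312
Total = 0.06312.
P(T4 | evidence) = 0.0007 / 0.06312 ≈ 0.0111.

0.0111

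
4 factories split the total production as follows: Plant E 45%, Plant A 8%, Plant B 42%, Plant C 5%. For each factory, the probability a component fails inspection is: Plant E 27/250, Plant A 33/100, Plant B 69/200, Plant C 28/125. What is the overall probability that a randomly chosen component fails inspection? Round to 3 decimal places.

By Bayes' rule, posterior ∝ prior × likelihood:
  Plant E: 0.45 × 0.108 = 0.0486
  Plant A: 0.08 × 0.33 = 0.0264
  Plant B: 0.42 × 0.345 = 0.1449
  Plant C: 0.05 × 0.224 = 0.0112
P(nonconforming) = 0.0486 + 0.0264 + 0.1449 + 0.0112 = 0.2311 → 0.231.

0.231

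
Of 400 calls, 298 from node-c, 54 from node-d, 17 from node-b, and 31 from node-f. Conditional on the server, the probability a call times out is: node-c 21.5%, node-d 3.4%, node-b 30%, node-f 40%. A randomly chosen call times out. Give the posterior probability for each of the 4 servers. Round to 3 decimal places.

By Bayes' rule, posterior ∝ prior × likelihood:
  node-c: 0.745 × 0.215 = 0.160175
  node-d: 0.135 × 0.034 = 0.00459
  node-b: 0.0425 × 0.3 = 0.01275
  node-f: 0.0775 × 0.4 = 0.031
Sum = 0.208515.
P(node-c | timeout) = 0.160175/0.208515 ≈ 0.768
P(node-d | timeout) = 0.00459/0.208515 ≈ 0.022
P(node-b | timeout) = 0.01275/0.208515 ≈ 0.061
P(node-f | timeout) = 0.031/0.208515 ≈ 0.149

node-c 0.768, node-d 0.022, node-b 0.061, node-f 0.149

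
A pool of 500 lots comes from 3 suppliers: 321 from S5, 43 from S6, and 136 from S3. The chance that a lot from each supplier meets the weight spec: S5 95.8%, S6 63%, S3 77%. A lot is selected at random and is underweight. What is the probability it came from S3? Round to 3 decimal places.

0.516

Taking complements, P(underweight | each) = S5 0.042, S6 0.37, S3 0.23.
Compute prior × likelihood for every hypothesis:
  S5: 0.642 × 0.042 = 0.026964
  S6: 0.086 × 0.37 = 0.03182
  S3: 0.272 × 0.23 = 0.06256
Normalizing constant = 0.121344.
P(S3 | evidence) = 0.06256 / 0.121344 ≈ 0.516.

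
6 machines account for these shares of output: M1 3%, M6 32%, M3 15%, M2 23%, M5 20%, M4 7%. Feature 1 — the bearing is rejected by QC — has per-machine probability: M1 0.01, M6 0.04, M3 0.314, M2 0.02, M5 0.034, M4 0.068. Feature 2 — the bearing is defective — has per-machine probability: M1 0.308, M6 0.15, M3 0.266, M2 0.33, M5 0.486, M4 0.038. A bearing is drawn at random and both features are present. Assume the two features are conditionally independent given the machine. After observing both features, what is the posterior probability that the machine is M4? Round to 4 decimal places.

0.0093

By Bayes' rule, posterior ∝ prior × likelihood:
  M1: 0.03 × 0.01 × 0.308 = 0.0000924
  M6: 0.32 × 0.04 × 0.15 = 0.00192
  M3: 0.15 × 0.314 × 0.266 = 0.0125286
  M2: 0.23 × 0.02 × 0.33 = 0.001518
  M5: 0.2 × 0.034 × 0.486 = 0.0033048
  M4: 0.07 × 0.068 × 0.038 = 0.00018088
Total = 0.01954468.
P(M4 | evidence) = 0.00018088 / 0.01954468 ≈ 0.0093.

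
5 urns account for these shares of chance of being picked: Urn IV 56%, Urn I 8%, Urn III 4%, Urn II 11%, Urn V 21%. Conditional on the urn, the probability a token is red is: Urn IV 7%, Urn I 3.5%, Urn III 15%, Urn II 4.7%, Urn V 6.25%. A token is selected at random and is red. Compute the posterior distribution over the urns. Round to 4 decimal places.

Unnormalized posteriors (prior × likelihood):
  Urn IV: 0.56 × 0.07 = 0.0392
  Urn I: 0.08 × 0.035 = 0.0028
  Urn III: 0.04 × 0.15 = 0.006
  Urn II: 0.11 × 0.047 = 0.00517
  Urn V: 0.21 × 0.0625 = 0.013125
Sum = 0.066295.
P(Urn IV | red) = 0.0392/0.066295 ≈ 0.5913
P(Urn I | red) = 0.0028/0.066295 ≈ 0.0422
P(Urn III | red) = 0.006/0.066295 ≈ 0.0905
P(Urn II | red) = 0.00517/0.066295 ≈ 0.0780
P(Urn V | red) = 0.013125/0.066295 ≈ 0.1980
(Check: 0.5913+0.0422+0.0905+0.0780+0.1980 = 1.0000.)

Urn IV 0.5913, Urn I 0.0422, Urn III 0.0905, Urn II 0.0780, Urn V 0.1980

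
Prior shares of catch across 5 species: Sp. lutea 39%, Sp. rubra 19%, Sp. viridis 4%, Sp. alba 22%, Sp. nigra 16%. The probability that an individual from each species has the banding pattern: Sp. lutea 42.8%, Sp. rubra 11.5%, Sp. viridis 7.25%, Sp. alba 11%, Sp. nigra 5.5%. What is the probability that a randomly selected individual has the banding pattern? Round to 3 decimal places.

Compute prior × likelihood for every hypothesis:
  Sp. lutea: 0.39 × 0.428 = 0.16692
  Sp. rubra: 0.19 × 0.115 = 0.02185
  Sp. viridis: 0.04 × 0.0725 = 0.0029
  Sp. alba: 0.22 × 0.11 = 0.0242
  Sp. nigra: 0.16 × 0.055 = 0.0088
P(banded) = 0.16692 + 0.02185 + 0.0029 + 0.0242 + 0.0088 = 0.22467 → 0.225.

0.225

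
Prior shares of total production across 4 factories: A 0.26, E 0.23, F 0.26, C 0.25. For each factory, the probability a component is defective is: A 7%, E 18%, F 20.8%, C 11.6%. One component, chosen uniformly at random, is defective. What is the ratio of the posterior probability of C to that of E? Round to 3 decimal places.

By Bayes' rule, posterior ∝ prior × likelihood:
  A: 0.26 × 0.07 = 0.0182
  E: 0.23 × 0.18 = 0.0414
  F: 0.26 × 0.208 = 0.05408
  C: 0.25 × 0.116 = 0.029
Normalizing constant = 0.14268.
The ratio is 0.029 / 0.0414 (the normalizer cancels) = 0.700.

0.700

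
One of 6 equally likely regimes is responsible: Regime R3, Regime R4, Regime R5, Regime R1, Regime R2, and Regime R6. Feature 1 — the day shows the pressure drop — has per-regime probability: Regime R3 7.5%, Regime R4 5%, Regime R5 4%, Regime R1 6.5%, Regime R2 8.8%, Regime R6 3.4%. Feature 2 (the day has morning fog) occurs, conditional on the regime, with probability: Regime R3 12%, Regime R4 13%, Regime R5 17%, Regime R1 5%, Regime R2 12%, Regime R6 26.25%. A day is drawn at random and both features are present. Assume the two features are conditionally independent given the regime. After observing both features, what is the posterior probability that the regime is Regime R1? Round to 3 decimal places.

0.072

Since the prior is uniform, the posterior is proportional to the likelihood:
  Regime R3: 0.075 × 0.12 = 0.009
  Regime R4: 0.05 × 0.13 = 0.0065
  Regime R5: 0.04 × 0.17 = 0.0068
  Regime R1: 0.065 × 0.05 = 0.00325
  Regime R2: 0.088 × 0.12 = 0.01056
  Regime R6: 0.034 × 0.2625 = 0.008925
Normalizing constant = 0.045035.
P(Regime R1 | evidence) = 0.00325 / 0.045035 ≈ 0.072.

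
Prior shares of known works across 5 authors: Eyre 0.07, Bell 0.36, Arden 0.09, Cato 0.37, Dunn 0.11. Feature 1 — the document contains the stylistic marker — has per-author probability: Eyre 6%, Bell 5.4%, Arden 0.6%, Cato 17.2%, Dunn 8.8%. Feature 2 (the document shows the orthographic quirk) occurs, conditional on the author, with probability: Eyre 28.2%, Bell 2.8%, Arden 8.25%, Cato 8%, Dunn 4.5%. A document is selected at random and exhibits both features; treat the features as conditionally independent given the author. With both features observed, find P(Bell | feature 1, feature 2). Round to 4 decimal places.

0.0746

Prior × likelihood for each hypothesis:
  Eyre: 0.07 × 0.06 × 0.282 = 0.0011844
  Bell: 0.36 × 0.054 × 0.028 = 0.00054432
  Arden: 0.09 × 0.006 × 0.0825 = 0.00004455
  Cato: 0.37 × 0.172 × 0.08 = 0.0050912
  Dunn: 0.11 × 0.088 × 0.045 = 0.0004356
Sum = 0.00730007.
P(Bell | evidence) = 0.00054432 / 0.00730007 ≈ 0.0746.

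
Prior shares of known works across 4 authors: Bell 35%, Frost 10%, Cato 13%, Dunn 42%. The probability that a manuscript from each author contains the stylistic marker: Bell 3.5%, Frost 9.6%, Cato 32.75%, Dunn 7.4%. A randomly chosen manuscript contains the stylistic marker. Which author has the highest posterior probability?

Cato

Compute prior × likelihood for every hypothesis:
  Bell: 0.35 × 0.035 = 0.01225
  Frost: 0.1 × 0.096 = 0.0096
  Cato: 0.13 × 0.3275 = 0.042575
  Dunn: 0.42 × 0.074 = 0.03108
Sum = 0.095505.
Largest term belongs to Cato, so Cato is most probable.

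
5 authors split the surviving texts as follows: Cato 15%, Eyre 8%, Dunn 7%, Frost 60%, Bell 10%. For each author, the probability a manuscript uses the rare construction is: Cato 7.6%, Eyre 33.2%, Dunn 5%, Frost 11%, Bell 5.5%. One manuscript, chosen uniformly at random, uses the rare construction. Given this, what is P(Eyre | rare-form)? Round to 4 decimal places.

0.2351

Unnormalized posteriors (prior × likelihood):
  Cato: 0.15 × 0.076 = 0.0114
  Eyre: 0.08 × 0.332 = 0.02656
  Dunn: 0.07 × 0.05 = 0.0035
  Frost: 0.6 × 0.11 = 0.066
  Bell: 0.1 × 0.055 = 0.0055
Sum = 0.11296.
P(Eyre | evidence) = 0.02656 / 0.11296 ≈ 0.2351.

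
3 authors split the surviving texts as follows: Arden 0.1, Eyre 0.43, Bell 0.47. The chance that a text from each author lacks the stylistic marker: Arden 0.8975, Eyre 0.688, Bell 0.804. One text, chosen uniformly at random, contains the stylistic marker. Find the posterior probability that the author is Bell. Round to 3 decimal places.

0.389

Taking complements, P(marker | each) = Arden 0.1025, Eyre 0.312, Bell 0.196.
Compute prior × likelihood for every hypothesis:
  Arden: 0.1 × 0.1025 = 0.01025
  Eyre: 0.43 × 0.312 = 0.13416
  Bell: 0.47 × 0.196 = 0.09212
Normalizing constant = 0.23653.
P(Bell | evidence) = 0.09212 / 0.23653 ≈ 0.389.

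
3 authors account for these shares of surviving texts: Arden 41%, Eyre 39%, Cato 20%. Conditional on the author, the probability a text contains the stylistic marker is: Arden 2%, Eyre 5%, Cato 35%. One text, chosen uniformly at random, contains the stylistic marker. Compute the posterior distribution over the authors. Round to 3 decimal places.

Unnormalized posteriors (prior × likelihood):
  Arden: 0.41 × 0.02 = 0.0082
  Eyre: 0.39 × 0.05 = 0.0195
  Cato: 0.2 × 0.35 = 0.07
Total = 0.0977.
P(Arden | marker) = 0.0082/0.0977 ≈ 0.084
P(Eyre | marker) = 0.0195/0.0977 ≈ 0.200
P(Cato | marker) = 0.07/0.0977 ≈ 0.716

Arden 0.084, Eyre 0.200, Cato 0.716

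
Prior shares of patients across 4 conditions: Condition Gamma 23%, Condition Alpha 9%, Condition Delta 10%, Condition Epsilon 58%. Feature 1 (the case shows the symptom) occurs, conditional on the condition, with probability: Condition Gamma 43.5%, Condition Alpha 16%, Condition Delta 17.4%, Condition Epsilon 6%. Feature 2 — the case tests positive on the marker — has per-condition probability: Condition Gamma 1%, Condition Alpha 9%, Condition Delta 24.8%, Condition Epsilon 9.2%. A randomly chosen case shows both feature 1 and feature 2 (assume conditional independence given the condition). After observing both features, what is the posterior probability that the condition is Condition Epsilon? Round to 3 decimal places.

Prior × likelihood for each hypothesis:
  Condition Gamma: 0.23 × 0.435 × 0.01 = 0.0010005
  Condition Alpha: 0.09 × 0.16 × 0.09 = 0.001296
  Condition Delta: 0.1 × 0.174 × 0.248 = 0.0043152
  Condition Epsilon: 0.58 × 0.06 × 0.092 = 0.0032016
Sum = 0.0098133.
P(Condition Epsilon | evidence) = 0.0032016 / 0.0098133 ≈ 0.326.

0.326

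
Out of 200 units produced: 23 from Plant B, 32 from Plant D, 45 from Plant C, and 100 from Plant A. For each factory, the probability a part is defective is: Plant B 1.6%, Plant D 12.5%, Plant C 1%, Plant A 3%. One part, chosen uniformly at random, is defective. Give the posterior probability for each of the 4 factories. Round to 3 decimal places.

By Bayes' rule, posterior ∝ prior × likelihood:
  Plant B: 0.115 × 0.016 = 0.00184
  Plant D: 0.16 × 0.125 = 0.02
  Plant C: 0.225 × 0.01 = 0.00225
  Plant A: 0.5 × 0.03 = 0.015
Total = 0.03909.
P(Plant B | defective) = 0.00184/0.03909 ≈ 0.047
P(Plant D | defective) = 0.02/0.03909 ≈ 0.512
P(Plant C | defective) = 0.00225/0.03909 ≈ 0.058
P(Plant A | defective) = 0.015/0.03909 ≈ 0.384
(Check: 0.047+0.512+0.058+0.384 = 1.001.)

Plant B 0.047, Plant D 0.512, Plant C 0.058, Plant A 0.384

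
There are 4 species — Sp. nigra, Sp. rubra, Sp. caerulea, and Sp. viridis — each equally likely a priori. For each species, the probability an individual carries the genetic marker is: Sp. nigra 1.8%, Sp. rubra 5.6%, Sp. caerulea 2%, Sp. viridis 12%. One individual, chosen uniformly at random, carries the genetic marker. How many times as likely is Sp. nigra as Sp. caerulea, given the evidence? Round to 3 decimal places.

Since the prior is uniform, the posterior is proportional to the likelihood:
  Sp. nigra: 0.018
  Sp. rubra: 0.056
  Sp. caerulea: 0.02
  Sp. viridis: 0.12
Total = 0.214.
The ratio is 0.018 / 0.02 (the normalizer cancels) = 0.900.

0.900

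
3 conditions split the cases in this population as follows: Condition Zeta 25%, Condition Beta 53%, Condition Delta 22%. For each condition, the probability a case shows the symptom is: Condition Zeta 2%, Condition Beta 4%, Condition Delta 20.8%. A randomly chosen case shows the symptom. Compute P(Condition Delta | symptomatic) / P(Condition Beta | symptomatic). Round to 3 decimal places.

2.158

By Bayes' rule, posterior ∝ prior × likelihood:
  Condition Zeta: 0.25 × 0.02 = 0.005
  Condition Beta: 0.53 × 0.04 = 0.0212
  Condition Delta: 0.22 × 0.208 = 0.04576
Normalizing constant = 0.07196.
The ratio is 0.04576 / 0.0212 (the normalizer cancels) = 2.158.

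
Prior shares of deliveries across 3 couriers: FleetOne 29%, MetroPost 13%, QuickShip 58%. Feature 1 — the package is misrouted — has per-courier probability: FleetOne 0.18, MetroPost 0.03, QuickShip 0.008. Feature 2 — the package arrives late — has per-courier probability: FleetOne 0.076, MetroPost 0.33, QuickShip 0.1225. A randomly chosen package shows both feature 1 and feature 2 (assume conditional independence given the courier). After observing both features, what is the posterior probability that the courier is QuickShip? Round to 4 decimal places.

0.0976

Prior × likelihood for each hypothesis:
  FleetOne: 0.29 × 0.18 × 0.076 = 0.0039672
  MetroPost: 0.13 × 0.03 × 0.33 = 0.001287
  QuickShip: 0.58 × 0.008 × 0.1225 = 0.0005684
Total = 0.0058226.
P(QuickShip | evidence) = 0.0005684 / 0.0058226 ≈ 0.0976.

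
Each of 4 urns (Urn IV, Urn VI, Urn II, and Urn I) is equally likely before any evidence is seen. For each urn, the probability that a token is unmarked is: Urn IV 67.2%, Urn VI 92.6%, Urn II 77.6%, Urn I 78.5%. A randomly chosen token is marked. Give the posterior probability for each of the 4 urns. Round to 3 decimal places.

Taking complements, P(marked | each) = Urn IV 0.328, Urn VI 0.074, Urn II 0.224, Urn I 0.215.
With a uniform prior (1/4 each), posterior ∝ likelihood:
  Urn IV: 0.328
  Urn VI: 0.074
  Urn II: 0.224
  Urn I: 0.215
Total = 0.841.
P(Urn IV | marked) = 0.328/0.841 ≈ 0.390
P(Urn VI | marked) = 0.074/0.841 ≈ 0.088
P(Urn II | marked) = 0.224/0.841 ≈ 0.266
P(Urn I | marked) = 0.215/0.841 ≈ 0.256
(Check: 0.390+0.088+0.266+0.256 = 1.000.)

Urn IV 0.390, Urn VI 0.088, Urn II 0.266, Urn I 0.256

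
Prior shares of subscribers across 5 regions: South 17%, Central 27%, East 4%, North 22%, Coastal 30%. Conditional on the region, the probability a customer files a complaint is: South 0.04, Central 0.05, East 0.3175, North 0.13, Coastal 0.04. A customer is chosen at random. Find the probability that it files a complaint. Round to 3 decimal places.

Prior × likelihood for each hypothesis:
  South: 0.17 × 0.04 = 0.0068
  Central: 0.27 × 0.05 = 0.0135
  East: 0.04 × 0.3175 = 0.0127
  North: 0.22 × 0.13 = 0.0286
  Coastal: 0.3 × 0.04 = 0.012
P(complaint) = 0.0068 + 0.0135 + 0.0127 + 0.0286 + 0.012 = 0.0736 → 0.074.

0.074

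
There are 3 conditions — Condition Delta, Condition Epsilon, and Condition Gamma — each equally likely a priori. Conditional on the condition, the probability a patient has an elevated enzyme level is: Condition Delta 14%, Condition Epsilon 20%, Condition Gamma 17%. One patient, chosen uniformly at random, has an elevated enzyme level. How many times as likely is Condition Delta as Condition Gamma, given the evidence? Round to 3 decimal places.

0.824

Since the prior is uniform, the posterior is proportional to the likelihood:
  Condition Delta: 0.14
  Condition Epsilon: 0.2
  Condition Gamma: 0.17
Normalizing constant = 0.51.
The ratio is 0.14 / 0.17 (the normalizer cancels) = 0.824.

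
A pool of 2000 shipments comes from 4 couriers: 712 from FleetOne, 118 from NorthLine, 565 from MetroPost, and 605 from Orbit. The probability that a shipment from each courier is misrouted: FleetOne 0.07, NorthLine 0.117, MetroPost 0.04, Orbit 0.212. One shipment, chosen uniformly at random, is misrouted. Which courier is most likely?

Prior × likelihood for each hypothesis:
  FleetOne: 0.356 × 0.07 = 0.02492
  NorthLine: 0.059 × 0.117 = 0.006903
  MetroPost: 0.2825 × 0.04 = 0.0113
  Orbit: 0.3025 × 0.212 = 0.06413
Sum = 0.107253.
Largest term belongs to Orbit, so Orbit is most probable.

Orbit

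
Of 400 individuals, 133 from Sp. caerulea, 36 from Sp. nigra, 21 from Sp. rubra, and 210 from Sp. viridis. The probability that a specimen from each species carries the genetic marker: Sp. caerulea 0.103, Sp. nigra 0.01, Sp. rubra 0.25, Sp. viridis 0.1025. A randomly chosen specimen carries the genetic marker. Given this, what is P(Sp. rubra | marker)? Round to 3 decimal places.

0.129

Prior × likelihood for each hypothesis:
  Sp. caerulea: 0.3325 × 0.103 = 0.0342475
  Sp. nigra: 0.09 × 0.01 = 0.0009
  Sp. rubra: 0.0525 × 0.25 = 0.013125
  Sp. viridis: 0.525 × 0.1025 = 0.0538125
Sum = 0.102085.
P(Sp. rubra | evidence) = 0.013125 / 0.102085 ≈ 0.129.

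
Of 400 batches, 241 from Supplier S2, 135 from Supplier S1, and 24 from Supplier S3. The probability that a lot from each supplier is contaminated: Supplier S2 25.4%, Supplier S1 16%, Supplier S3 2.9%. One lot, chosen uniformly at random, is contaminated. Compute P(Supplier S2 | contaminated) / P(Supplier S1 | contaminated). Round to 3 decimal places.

2.834

Prior × likelihood for each hypothesis:
  Supplier S2: 0.6025 × 0.254 = 0.153035
  Supplier S1: 0.3375 × 0.16 = 0.054
  Supplier S3: 0.06 × 0.029 = 0.00174
Normalizing constant = 0.208775.
The ratio is 0.153035 / 0.054 (the normalizer cancels) = 2.834.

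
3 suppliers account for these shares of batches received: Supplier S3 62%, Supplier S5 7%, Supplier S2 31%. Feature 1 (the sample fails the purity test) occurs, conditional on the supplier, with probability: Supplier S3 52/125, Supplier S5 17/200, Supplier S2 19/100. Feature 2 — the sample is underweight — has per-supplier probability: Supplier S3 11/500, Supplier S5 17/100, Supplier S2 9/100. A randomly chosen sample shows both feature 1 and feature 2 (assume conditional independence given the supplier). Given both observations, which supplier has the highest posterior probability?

Compute prior × likelihood for every hypothesis:
  Supplier S3: 0.62 × 0.416 × 0.022 = 0.00567424
  Supplier S5: 0.07 × 0.085 × 0.17 = 0.0010115
  Supplier S2: 0.31 × 0.19 × 0.09 = 0.005301
Sum = 0.01198674.
Largest term belongs to Supplier S3, so Supplier S3 is most probable.

Supplier S3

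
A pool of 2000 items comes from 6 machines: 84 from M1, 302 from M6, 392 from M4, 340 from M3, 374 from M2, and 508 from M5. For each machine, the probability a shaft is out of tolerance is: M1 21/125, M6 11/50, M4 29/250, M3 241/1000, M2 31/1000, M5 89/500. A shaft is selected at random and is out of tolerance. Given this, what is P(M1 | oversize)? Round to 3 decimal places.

0.046

Prior × likelihood for each hypothesis:
  M1: 0.042 × 0.168 = 0.007056
  M6: 0.151 × 0.22 = 0.03322
  M4: 0.196 × 0.116 = 0.022736
  M3: 0.17 × 0.241 = 0.04097
  M2: 0.187 × 0.031 = 0.005797
  M5: 0.254 × 0.178 = 0.045212
Total = 0.154991.
P(M1 | evidence) = 0.007056 / 0.154991 ≈ 0.046.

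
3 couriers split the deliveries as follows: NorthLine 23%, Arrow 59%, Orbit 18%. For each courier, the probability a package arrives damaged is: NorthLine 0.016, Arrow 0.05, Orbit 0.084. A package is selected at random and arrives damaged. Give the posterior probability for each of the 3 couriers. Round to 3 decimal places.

NorthLine 0.076, Arrow 0.611, Orbit 0.313

Unnormalized posteriors (prior × likelihood):
  NorthLine: 0.23 × 0.016 = 0.00368
  Arrow: 0.59 × 0.05 = 0.0295
  Orbit: 0.18 × 0.084 = 0.01512
Normalizing constant = 0.0483.
P(NorthLine | damaged) = 0.00368/0.0483 ≈ 0.076
P(Arrow | damaged) = 0.0295/0.0483 ≈ 0.611
P(Orbit | damaged) = 0.01512/0.0483 ≈ 0.313
(Check: 0.076+0.611+0.313 = 1.000.)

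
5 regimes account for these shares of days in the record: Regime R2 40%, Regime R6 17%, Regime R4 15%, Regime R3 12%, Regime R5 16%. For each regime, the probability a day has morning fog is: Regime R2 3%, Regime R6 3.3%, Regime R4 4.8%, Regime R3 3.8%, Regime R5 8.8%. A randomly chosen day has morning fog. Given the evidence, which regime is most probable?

By Bayes' rule, posterior ∝ prior × likelihood:
  Regime R2: 0.4 × 0.03 = 0.012
  Regime R6: 0.17 × 0.033 = 0.00561
  Regime R4: 0.15 × 0.048 = 0.0072
  Regime R3: 0.12 × 0.038 = 0.00456
  Regime R5: 0.16 × 0.088 = 0.01408
Sum = 0.04345.
Largest term belongs to Regime R5, so Regime R5 is most probable.

Regime R5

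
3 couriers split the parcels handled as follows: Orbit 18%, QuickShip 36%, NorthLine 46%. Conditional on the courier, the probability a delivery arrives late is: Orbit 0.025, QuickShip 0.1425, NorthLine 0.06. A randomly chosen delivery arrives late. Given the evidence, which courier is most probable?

QuickShip

Unnormalized posteriors (prior × likelihood):
  Orbit: 0.18 × 0.025 = 0.0045
  QuickShip: 0.36 × 0.1425 = 0.0513
  NorthLine: 0.46 × 0.06 = 0.0276
Normalizing constant = 0.0834.
Largest term belongs to QuickShip, so QuickShip is most probable.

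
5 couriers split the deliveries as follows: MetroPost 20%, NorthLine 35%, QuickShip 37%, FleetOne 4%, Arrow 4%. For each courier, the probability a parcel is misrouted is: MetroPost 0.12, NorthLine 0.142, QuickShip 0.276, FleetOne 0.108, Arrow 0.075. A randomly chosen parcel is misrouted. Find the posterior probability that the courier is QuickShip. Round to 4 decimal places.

0.5576

Unnormalized posteriors (prior × likelihood):
  MetroPost: 0.2 × 0.12 = 0.024
  NorthLine: 0.35 × 0.142 = 0.0497
  QuickShip: 0.37 × 0.276 = 0.10212
  FleetOne: 0.04 × 0.108 = 0.00432
  Arrow: 0.04 × 0.075 = 0.003
Sum = 0.18314.
P(QuickShip | evidence) = 0.10212 / 0.18314 ≈ 0.5576.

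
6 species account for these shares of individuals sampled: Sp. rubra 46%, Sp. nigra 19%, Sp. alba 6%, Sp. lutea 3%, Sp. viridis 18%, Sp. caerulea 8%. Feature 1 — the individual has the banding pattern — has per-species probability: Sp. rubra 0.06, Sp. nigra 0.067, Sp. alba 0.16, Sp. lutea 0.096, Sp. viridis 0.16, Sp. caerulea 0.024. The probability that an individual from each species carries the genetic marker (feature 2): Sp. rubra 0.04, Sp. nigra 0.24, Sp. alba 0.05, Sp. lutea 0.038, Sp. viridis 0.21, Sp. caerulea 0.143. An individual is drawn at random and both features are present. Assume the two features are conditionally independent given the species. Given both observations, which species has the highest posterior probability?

Compute prior × likelihood for every hypothesis:
  Sp. rubra: 0.46 × 0.06 × 0.04 = 0.001104
  Sp. nigra: 0.19 × 0.067 × 0.24 = 0.0030552
  Sp. alba: 0.06 × 0.16 × 0.05 = 0.00048
  Sp. lutea: 0.03 × 0.096 × 0.038 = 0.00010944
  Sp. viridis: 0.18 × 0.16 × 0.21 = 0.006048
  Sp. caerulea: 0.08 × 0.024 × 0.143 = 0.00027456
Normalizing constant = 0.0110712.
Largest term belongs to Sp. viridis, so Sp. viridis is most probable.

Sp. viridis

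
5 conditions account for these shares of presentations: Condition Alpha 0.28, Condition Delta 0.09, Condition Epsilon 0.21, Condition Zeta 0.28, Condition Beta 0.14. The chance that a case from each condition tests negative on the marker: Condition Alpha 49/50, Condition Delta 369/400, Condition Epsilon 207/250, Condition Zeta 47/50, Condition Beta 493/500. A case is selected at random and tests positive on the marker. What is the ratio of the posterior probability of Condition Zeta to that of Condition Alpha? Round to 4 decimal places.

3.0000

Taking complements, P(marker-positive | each) = Condition Alpha 0.02, Condition Delta 0.0775, Condition Epsilon 0.172, Condition Zeta 0.06, Condition Beta 0.014.
By Bayes' rule, posterior ∝ prior × likelihood:
  Condition Alpha: 0.28 × 0.02 = 0.0056
  Condition Delta: 0.09 × 0.0775 = 0.006975
  Condition Epsilon: 0.21 × 0.172 = 0.03612
  Condition Zeta: 0.28 × 0.06 = 0.0168
  Condition Beta: 0.14 × 0.014 = 0.00196
Total = 0.067455.
The ratio is 0.0168 / 0.0056 (the normalizer cancels) = 3.0000.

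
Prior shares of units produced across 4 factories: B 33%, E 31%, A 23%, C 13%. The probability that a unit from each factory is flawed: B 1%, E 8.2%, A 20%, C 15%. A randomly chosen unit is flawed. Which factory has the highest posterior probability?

Unnormalized posteriors (prior × likelihood):
  B: 0.33 × 0.01 = 0.0033
  E: 0.31 × 0.082 = 0.02542
  A: 0.23 × 0.2 = 0.046
  C: 0.13 × 0.15 = 0.0195
Sum = 0.09422.
Largest term belongs to A, so A is most probable.

A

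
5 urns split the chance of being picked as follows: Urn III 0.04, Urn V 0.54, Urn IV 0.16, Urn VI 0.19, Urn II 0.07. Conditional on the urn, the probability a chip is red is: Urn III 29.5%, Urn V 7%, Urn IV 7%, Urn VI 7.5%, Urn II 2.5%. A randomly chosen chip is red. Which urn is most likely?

Prior × likelihood for each hypothesis:
  Urn III: 0.04 × 0.295 = 0.0118
  Urn V: 0.54 × 0.07 = 0.0378
  Urn IV: 0.16 × 0.07 = 0.0112
  Urn VI: 0.19 × 0.075 = 0.01425
  Urn II: 0.07 × 0.025 = 0.00175
Normalizing constant = 0.0768.
Largest term belongs to Urn V, so Urn V is most probable.

Urn V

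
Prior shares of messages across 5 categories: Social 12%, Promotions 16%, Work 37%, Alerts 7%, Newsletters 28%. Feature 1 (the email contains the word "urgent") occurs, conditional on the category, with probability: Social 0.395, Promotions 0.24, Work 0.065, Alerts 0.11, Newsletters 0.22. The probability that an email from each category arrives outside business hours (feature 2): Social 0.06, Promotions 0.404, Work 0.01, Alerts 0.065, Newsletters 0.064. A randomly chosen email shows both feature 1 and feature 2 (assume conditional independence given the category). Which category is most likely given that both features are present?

Promotions

Prior × likelihood for each hypothesis:
  Social: 0.12 × 0.395 × 0.06 = 0.002844
  Promotions: 0.16 × 0.24 × 0.404 = 0.0155136
  Work: 0.37 × 0.065 × 0.01 = 0.0002405
  Alerts: 0.07 × 0.11 × 0.065 = 0.0005005
  Newsletters: 0.28 × 0.22 × 0.064 = 0.0039424
Sum = 0.023041.
Largest term belongs to Promotions, so Promotions is most probable.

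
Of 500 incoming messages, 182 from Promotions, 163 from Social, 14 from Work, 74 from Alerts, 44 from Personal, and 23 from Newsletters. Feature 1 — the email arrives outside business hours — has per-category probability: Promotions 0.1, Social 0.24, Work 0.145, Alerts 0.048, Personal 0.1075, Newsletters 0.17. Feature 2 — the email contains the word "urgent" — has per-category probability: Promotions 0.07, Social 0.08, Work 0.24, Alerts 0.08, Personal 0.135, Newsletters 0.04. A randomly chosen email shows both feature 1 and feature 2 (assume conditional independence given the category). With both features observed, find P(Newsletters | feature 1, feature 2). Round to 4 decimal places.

0.0262

Compute prior × likelihood for every hypothesis:
  Promotions: 0.364 × 0.1 × 0.07 = 0.002548
  Social: 0.326 × 0.24 × 0.08 = 0.0062592
  Work: 0.028 × 0.145 × 0.24 = 0.0009744
  Alerts: 0.148 × 0.048 × 0.08 = 0.00056832
  Personal: 0.088 × 0.1075 × 0.135 = 0.0012771
  Newsletters: 0.046 × 0.17 × 0.04 = 0.0003128
Sum = 0.01193982.
P(Newsletters | evidence) = 0.0003128 / 0.01193982 ≈ 0.0262.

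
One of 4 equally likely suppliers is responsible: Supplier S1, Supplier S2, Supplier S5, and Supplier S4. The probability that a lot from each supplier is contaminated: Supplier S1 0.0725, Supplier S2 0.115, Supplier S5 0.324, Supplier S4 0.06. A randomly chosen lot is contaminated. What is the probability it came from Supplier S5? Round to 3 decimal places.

0.567

With a uniform prior (1/4 each), posterior ∝ likelihood:
  Supplier S1: 0.0725
  Supplier S2: 0.115
  Supplier S5: 0.324
  Supplier S4: 0.06
Sum = 0.5715.
P(Supplier S5 | evidence) = 0.324 / 0.5715 ≈ 0.567.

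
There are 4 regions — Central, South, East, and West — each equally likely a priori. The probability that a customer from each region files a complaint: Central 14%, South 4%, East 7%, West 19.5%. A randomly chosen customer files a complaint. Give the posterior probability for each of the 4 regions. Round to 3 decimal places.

Central 0.315, South 0.090, East 0.157, West 0.438

With a uniform prior (1/4 each), posterior ∝ likelihood:
  Central: 0.14
  South: 0.04
  East: 0.07
  West: 0.195
Total = 0.445.
P(Central | complaint) = 0.14/0.445 ≈ 0.315
P(South | complaint) = 0.04/0.445 ≈ 0.090
P(East | complaint) = 0.07/0.445 ≈ 0.157
P(West | complaint) = 0.195/0.445 ≈ 0.438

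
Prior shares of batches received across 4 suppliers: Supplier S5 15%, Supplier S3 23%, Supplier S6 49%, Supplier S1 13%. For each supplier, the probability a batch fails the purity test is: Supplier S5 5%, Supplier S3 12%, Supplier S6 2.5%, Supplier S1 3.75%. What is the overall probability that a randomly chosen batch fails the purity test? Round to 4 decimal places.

0.0522

By Bayes' rule, posterior ∝ prior × likelihood:
  Supplier S5: 0.15 × 0.05 = 0.0075
  Supplier S3: 0.23 × 0.12 = 0.0276
  Supplier S6: 0.49 × 0.025 = 0.01225
  Supplier S1: 0.13 × 0.0375 = 0.004875
P(off-spec) = 0.0075 + 0.0276 + 0.01225 + 0.004875 = 0.052225 → 0.0522.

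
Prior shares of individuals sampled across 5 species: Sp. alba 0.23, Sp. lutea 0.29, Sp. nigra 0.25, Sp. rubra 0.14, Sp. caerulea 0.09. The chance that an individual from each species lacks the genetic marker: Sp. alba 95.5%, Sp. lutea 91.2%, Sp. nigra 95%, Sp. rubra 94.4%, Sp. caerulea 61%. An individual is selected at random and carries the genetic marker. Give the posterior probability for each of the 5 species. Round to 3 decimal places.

Taking complements, P(marker | each) = Sp. alba 0.045, Sp. lutea 0.088, Sp. nigra 0.05, Sp. rubra 0.056, Sp. caerulea 0.39.
Compute prior × likelihood for every hypothesis:
  Sp. alba: 0.23 × 0.045 = 0.01035
  Sp. lutea: 0.29 × 0.088 = 0.02552
  Sp. nigra: 0.25 × 0.05 = 0.0125
  Sp. rubra: 0.14 × 0.056 = 0.00784
  Sp. caerulea: 0.09 × 0.39 = 0.0351
Normalizing constant = 0.09131.
P(Sp. alba | marker) = 0.01035/0.09131 ≈ 0.113
P(Sp. lutea | marker) = 0.02552/0.09131 ≈ 0.279
P(Sp. nigra | marker) = 0.0125/0.09131 ≈ 0.137
P(Sp. rubra | marker) = 0.00784/0.09131 ≈ 0.086
P(Sp. caerulea | marker) = 0.0351/0.09131 ≈ 0.384

Sp. alba 0.113, Sp. lutea 0.279, Sp. nigra 0.137, Sp. rubra 0.086, Sp. caerulea 0.384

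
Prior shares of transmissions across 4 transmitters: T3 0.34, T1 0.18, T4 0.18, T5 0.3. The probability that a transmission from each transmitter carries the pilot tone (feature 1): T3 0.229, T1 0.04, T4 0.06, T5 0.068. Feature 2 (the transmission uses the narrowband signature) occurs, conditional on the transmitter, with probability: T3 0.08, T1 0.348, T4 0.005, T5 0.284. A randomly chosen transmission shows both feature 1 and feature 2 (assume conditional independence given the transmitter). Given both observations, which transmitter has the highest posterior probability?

T3

Prior × likelihood for each hypothesis:
  T3: 0.34 × 0.229 × 0.08 = 0.0062288
  T1: 0.18 × 0.04 × 0.348 = 0.0025056
  T4: 0.18 × 0.06 × 0.005 = 0.000054
  T5: 0.3 × 0.068 × 0.284 = 0.0057936
Total = 0.014582.
Largest term belongs to T3, so T3 is most probable.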